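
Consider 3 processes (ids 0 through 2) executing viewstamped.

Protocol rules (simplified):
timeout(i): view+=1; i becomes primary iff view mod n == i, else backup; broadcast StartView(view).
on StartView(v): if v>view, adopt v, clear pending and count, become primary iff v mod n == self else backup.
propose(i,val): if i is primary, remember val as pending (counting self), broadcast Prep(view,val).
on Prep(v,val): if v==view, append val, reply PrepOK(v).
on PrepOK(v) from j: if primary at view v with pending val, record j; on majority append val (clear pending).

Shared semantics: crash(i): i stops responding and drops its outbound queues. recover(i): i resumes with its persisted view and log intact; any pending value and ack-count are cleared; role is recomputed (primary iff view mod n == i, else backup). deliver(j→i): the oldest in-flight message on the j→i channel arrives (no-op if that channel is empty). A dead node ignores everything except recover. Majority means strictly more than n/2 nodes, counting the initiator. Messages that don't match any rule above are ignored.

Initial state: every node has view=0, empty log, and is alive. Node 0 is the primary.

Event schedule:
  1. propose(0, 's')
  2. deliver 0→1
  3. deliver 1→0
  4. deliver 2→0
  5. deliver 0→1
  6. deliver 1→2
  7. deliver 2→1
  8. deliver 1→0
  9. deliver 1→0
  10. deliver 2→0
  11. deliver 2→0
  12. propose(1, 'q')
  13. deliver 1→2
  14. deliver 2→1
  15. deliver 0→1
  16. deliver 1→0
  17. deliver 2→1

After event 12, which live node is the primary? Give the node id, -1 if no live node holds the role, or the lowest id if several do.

0

e1 propose(0,'s'): ·
e2 deliver 0→1: 1[back,v=0,s]
e3 deliver 1→0: 0[prim,v=0,s]
e4 deliver 2→0: ·
e5 deliver 0→1: ·
e6 deliver 1→2: ·
e7 deliver 2→1: ·
e8 deliver 1→0: ·
e9 deliver 1→0: ·
e10 deliver 2→0: ·
e11 deliver 2→0: ·
e12 propose(1,'q'): ·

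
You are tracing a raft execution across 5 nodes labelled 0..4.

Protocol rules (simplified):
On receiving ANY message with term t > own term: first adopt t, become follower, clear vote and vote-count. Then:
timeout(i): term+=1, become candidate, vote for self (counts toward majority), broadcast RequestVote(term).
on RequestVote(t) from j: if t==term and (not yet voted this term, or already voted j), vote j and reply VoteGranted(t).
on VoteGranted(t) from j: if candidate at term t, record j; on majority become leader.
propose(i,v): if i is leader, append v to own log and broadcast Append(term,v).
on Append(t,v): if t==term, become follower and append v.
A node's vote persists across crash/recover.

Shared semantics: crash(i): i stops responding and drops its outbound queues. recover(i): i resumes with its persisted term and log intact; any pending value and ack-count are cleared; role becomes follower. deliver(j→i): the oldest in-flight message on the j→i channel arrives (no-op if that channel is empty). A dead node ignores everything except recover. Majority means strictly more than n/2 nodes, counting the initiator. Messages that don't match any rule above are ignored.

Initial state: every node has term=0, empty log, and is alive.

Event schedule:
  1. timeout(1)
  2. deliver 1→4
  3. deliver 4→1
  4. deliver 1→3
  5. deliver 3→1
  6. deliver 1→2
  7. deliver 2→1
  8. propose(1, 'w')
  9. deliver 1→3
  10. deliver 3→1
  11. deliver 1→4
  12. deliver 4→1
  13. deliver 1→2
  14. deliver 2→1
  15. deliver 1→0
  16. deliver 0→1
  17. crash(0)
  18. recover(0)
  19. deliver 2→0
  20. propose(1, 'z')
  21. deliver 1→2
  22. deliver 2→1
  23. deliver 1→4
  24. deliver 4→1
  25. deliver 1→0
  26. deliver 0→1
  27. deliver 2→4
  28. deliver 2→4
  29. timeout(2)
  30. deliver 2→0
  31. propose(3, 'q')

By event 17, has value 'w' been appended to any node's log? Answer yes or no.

yes

[1] timeout(1) → N1(cand t1 [-])
[2] deliver 1→4 → N4(foll t1 [-])
[3] deliver 4→1 → ∅
[4] deliver 1→3 → N3(foll t1 [-])
[5] deliver 3→1 → N1(lead t1 [-])
[6] deliver 1→2 → N2(foll t1 [-])
[7] deliver 2→1 → ∅
[8] propose(1,'w') → N1(lead t1 [w])
[9] deliver 1→3 → N3(foll t1 [w])
[10] deliver 3→1 → ∅
[11] deliver 1→4 → N4(foll t1 [w])
[12] deliver 4→1 → ∅
[13] deliver 1→2 → N2(foll t1 [w])
[14] deliver 2→1 → ∅
[15] deliver 1→0 → N0(foll t1 [-])
[16] deliver 0→1 → ∅
[17] crash(0) → N0(✗foll t1 [-])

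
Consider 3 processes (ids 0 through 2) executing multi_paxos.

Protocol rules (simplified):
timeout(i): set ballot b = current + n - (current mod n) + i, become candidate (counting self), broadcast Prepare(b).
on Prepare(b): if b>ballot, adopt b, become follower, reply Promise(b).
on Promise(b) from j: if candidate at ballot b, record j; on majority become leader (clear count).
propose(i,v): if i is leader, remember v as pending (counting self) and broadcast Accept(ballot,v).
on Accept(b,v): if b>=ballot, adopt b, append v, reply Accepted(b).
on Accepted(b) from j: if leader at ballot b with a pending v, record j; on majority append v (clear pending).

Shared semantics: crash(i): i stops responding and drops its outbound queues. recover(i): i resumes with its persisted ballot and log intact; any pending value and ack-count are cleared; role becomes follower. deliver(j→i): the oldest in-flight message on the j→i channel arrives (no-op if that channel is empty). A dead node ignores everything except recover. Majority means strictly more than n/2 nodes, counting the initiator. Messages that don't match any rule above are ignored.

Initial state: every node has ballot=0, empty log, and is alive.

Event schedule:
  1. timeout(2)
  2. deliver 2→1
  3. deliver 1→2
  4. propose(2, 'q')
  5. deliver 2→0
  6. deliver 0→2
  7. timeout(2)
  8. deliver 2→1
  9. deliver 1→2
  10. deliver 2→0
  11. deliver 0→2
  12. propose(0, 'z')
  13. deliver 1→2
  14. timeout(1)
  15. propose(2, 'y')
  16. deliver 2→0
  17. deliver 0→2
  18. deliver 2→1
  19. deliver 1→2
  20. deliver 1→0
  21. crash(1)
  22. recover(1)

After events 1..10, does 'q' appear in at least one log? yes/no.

e1 timeout(2): 2[cand,b=5,-]
e2 deliver 2→1: 1[foll,b=5,-]
e3 deliver 1→2: 2[lead,b=5,-]
e4 propose(2,'q'): ·
e5 deliver 2→0: 0[foll,b=5,-]
e6 deliver 0→2: ·
e7 timeout(2): 2[cand,b=8,-]
e8 deliver 2→1: 1[foll,b=5,q]
e9 deliver 1→2: ·
e10 deliver 2→0: 0[foll,b=5,q]

yes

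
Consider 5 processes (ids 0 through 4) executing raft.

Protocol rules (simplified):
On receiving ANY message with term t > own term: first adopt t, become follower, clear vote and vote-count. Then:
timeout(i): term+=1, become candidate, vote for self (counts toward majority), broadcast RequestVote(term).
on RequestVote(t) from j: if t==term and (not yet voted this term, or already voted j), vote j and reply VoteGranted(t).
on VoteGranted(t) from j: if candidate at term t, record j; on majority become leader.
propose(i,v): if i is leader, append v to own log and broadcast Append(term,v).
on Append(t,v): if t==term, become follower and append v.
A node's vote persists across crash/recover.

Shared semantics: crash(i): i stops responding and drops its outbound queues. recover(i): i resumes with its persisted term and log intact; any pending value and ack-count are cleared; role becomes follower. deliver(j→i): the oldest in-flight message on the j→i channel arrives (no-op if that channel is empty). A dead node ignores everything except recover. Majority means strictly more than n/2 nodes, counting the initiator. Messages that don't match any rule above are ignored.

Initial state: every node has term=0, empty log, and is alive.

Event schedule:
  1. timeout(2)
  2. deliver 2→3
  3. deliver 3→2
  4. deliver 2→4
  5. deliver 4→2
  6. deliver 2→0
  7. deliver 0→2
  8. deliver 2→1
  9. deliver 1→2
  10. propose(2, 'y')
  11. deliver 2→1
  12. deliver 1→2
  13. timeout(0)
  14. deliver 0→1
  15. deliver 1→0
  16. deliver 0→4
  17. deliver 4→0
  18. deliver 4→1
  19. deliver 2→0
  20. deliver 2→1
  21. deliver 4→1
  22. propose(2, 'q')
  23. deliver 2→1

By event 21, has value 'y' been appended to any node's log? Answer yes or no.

yes

1. timeout(2):  <2:cand t1 ->
2. deliver 2→3:  <3:foll t1 ->
3. deliver 3→2:  nop
4. deliver 2→4:  <4:foll t1 ->
5. deliver 4→2:  <2:lead t1 ->
6. deliver 2→0:  <0:foll t1 ->
7. deliver 0→2:  nop
8. deliver 2→1:  <1:foll t1 ->
9. deliver 1→2:  nop
10. propose(2,'y'):  <2:lead t1 y>
11. deliver 2→1:  <1:foll t1 y>
12. deliver 1→2:  nop
13. timeout(0):  <0:cand t2 ->
14. deliver 0→1:  <1:foll t2 y>
15. deliver 1→0:  nop
16. deliver 0→4:  <4:foll t2 ->
17. deliver 4→0:  <0:lead t2 ->
18. deliver 4→1:  nop
19. deliver 2→0:  nop
20. deliver 2→1:  nop
21. deliver 4→1:  nop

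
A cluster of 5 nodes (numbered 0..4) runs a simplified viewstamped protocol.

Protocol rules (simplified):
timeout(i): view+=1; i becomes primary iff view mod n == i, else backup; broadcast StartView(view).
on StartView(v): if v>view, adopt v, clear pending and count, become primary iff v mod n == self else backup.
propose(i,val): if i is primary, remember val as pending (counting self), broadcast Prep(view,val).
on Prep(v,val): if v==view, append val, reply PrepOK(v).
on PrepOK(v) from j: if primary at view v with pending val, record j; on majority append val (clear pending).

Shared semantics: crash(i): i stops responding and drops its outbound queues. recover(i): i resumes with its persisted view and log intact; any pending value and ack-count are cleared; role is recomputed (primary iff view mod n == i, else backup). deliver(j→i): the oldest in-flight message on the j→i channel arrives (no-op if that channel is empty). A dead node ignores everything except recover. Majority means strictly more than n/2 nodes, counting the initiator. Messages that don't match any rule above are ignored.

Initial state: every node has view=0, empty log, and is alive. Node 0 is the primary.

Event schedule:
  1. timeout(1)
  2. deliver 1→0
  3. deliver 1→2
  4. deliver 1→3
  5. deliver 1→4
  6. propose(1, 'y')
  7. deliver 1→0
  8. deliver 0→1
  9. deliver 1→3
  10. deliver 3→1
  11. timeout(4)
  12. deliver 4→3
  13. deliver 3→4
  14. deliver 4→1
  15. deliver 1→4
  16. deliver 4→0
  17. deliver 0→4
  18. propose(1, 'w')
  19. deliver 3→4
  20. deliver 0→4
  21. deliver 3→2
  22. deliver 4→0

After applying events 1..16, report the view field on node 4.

2

after 1 — timeout(1): n1:prim/v1/[-]
after 2 — deliver 1→0: n0:back/v1/[-]
after 3 — deliver 1→2: n2:back/v1/[-]
after 4 — deliver 1→3: n3:back/v1/[-]
after 5 — deliver 1→4: n4:back/v1/[-]
after 6 — propose(1,'y'): ·
after 7 — deliver 1→0: n0:back/v1/[y]
after 8 — deliver 0→1: ·
after 9 — deliver 1→3: n3:back/v1/[y]
after 10 — deliver 3→1: n1:prim/v1/[y]
after 11 — timeout(4): n4:back/v2/[-]
after 12 — deliver 4→3: n3:back/v2/[y]
after 13 — deliver 3→4: ·
after 14 — deliver 4→1: n1:back/v2/[y]
after 15 — deliver 1→4: ·
after 16 — deliver 4→0: n0:back/v2/[y]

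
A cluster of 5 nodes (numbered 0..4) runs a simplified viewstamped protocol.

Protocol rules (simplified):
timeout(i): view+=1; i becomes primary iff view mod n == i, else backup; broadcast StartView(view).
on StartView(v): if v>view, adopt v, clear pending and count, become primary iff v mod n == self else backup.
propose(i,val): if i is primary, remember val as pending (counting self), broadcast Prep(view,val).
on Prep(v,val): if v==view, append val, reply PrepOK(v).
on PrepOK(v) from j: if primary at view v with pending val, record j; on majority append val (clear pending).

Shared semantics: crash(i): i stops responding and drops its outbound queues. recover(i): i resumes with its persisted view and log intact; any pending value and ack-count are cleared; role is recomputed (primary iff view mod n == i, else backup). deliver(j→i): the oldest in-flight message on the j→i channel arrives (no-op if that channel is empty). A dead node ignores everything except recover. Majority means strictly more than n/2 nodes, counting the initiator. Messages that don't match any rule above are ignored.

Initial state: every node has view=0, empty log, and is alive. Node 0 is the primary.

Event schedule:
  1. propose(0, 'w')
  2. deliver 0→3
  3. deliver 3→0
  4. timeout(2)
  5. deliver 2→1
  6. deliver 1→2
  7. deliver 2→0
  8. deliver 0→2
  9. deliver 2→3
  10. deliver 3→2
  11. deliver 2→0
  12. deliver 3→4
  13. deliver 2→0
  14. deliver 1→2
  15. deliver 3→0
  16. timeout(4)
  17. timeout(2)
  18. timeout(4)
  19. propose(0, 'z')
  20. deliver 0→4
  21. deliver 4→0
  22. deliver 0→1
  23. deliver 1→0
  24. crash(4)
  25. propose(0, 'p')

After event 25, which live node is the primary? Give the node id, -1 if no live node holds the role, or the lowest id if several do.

1

1. propose(0,'w'):  nop
2. deliver 0→3:  <3:back v0 w>
3. deliver 3→0:  nop
4. timeout(2):  <2:back v1 ->
5. deliver 2→1:  <1:prim v1 ->
6. deliver 1→2:  nop
7. deliver 2→0:  <0:back v1 ->
8. deliver 0→2:  nop
9. deliver 2→3:  <3:back v1 w>
10. deliver 3→2:  nop
11. deliver 2→0:  nop
12. deliver 3→4:  nop
13. deliver 2→0:  nop
14. deliver 1→2:  nop
15. deliver 3→0:  nop
16. timeout(4):  <4:back v1 ->
17. timeout(2):  <2:prim v2 ->
18. timeout(4):  <4:back v2 ->
19. propose(0,'z'):  nop
20. deliver 0→4:  nop
21. deliver 4→0:  nop
22. deliver 0→1:  nop
23. deliver 1→0:  nop
24. crash(4):  <4:✗back v2 ->
25. propose(0,'p'):  nop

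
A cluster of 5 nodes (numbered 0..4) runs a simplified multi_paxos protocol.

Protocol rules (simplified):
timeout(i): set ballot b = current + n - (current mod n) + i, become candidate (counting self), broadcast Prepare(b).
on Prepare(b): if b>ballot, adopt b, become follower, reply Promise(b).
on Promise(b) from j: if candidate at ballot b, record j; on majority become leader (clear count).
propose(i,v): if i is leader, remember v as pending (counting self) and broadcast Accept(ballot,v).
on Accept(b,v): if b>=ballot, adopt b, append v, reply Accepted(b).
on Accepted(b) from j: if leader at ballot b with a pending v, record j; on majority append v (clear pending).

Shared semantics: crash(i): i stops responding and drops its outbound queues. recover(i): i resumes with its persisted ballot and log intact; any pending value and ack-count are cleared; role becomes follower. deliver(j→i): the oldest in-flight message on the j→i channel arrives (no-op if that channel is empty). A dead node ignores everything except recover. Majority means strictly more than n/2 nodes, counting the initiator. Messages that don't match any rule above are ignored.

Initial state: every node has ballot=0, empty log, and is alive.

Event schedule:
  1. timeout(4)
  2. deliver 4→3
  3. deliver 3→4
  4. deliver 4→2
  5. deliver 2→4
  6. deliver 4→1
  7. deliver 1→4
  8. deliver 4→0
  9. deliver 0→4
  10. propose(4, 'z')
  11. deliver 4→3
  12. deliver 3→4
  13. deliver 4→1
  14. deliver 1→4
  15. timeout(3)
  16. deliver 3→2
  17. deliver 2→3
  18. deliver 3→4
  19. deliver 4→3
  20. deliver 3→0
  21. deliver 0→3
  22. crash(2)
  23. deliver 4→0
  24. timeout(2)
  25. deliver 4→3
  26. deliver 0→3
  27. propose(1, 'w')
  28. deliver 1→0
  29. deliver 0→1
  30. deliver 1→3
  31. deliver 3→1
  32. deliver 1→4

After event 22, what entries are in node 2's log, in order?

empty

e1 timeout(4): 4[cand,b=9,-]
e2 deliver 4→3: 3[foll,b=9,-]
e3 deliver 3→4: ·
e4 deliver 4→2: 2[foll,b=9,-]
e5 deliver 2→4: 4[lead,b=9,-]
e6 deliver 4→1: 1[foll,b=9,-]
e7 deliver 1→4: ·
e8 deliver 4→0: 0[foll,b=9,-]
e9 deliver 0→4: ·
e10 propose(4,'z'): ·
e11 deliver 4→3: 3[foll,b=9,z]
e12 deliver 3→4: ·
e13 deliver 4→1: 1[foll,b=9,z]
e14 deliver 1→4: 4[lead,b=9,z]
e15 timeout(3): 3[cand,b=13,z]
e16 deliver 3→2: 2[foll,b=13,-]
e17 deliver 2→3: ·
e18 deliver 3→4: 4[foll,b=13,z]
e19 deliver 4→3: 3[lead,b=13,z]
e20 deliver 3→0: 0[foll,b=13,-]
e21 deliver 0→3: ·
e22 crash(2): 2[✗foll,b=13,-]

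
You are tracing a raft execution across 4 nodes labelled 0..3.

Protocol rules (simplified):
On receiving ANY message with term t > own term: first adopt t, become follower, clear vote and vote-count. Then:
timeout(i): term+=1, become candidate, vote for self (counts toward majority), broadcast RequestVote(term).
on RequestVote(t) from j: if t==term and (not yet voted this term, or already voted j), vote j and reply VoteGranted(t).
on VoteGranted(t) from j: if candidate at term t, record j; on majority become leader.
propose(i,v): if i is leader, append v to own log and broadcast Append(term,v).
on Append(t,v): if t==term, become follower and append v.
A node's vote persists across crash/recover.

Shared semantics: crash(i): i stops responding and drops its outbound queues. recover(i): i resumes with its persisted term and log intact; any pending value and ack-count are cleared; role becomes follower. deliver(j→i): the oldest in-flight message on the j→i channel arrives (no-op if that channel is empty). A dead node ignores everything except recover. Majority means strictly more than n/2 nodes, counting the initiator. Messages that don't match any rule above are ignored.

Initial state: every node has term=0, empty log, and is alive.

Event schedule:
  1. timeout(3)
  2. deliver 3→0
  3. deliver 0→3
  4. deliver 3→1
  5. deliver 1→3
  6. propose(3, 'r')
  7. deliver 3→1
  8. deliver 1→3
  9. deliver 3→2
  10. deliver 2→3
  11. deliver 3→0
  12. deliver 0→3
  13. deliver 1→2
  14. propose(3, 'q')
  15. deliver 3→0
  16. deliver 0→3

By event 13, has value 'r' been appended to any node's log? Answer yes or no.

[1] timeout(3) → N3(cand t1 [-])
[2] deliver 3→0 → N0(foll t1 [-])
[3] deliver 0→3 → ∅
[4] deliver 3→1 → N1(foll t1 [-])
[5] deliver 1→3 → N3(lead t1 [-])
[6] propose(3,'r') → N3(lead t1 [r])
[7] deliver 3→1 → N1(foll t1 [r])
[8] deliver 1→3 → ∅
[9] deliver 3→2 → N2(foll t1 [-])
[10] deliver 2→3 → ∅
[11] deliver 3→0 → N0(foll t1 [r])
[12] deliver 0→3 → ∅
[13] deliver 1→2 → ∅

yes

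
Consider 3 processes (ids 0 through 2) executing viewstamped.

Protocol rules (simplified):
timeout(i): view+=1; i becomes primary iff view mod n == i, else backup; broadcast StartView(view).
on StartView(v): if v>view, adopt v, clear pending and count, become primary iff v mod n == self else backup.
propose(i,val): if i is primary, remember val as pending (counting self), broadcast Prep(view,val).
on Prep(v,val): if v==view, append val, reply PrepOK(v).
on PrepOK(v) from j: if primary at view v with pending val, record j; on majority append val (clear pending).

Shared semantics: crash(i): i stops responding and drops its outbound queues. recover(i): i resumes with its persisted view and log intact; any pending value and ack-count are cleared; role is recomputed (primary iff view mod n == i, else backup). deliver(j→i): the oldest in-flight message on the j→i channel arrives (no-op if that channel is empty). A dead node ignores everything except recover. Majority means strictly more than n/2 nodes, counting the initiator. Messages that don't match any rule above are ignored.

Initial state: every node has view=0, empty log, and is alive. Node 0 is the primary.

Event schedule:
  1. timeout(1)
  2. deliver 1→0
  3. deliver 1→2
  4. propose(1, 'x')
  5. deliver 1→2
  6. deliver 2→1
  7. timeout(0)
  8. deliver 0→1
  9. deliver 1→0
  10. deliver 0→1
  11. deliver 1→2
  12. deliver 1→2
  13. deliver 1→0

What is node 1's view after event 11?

[1] timeout(1) → N1(prim v1 [-])
[2] deliver 1→0 → N0(back v1 [-])
[3] deliver 1→2 → N2(back v1 [-])
[4] propose(1,'x') → ∅
[5] deliver 1→2 → N2(back v1 [x])
[6] deliver 2→1 → N1(prim v1 [x])
[7] timeout(0) → N0(back v2 [-])
[8] deliver 0→1 → N1(back v2 [x])
[9] deliver 1→0 → ∅
[10] deliver 0→1 → ∅
[11] deliver 1→2 → ∅

2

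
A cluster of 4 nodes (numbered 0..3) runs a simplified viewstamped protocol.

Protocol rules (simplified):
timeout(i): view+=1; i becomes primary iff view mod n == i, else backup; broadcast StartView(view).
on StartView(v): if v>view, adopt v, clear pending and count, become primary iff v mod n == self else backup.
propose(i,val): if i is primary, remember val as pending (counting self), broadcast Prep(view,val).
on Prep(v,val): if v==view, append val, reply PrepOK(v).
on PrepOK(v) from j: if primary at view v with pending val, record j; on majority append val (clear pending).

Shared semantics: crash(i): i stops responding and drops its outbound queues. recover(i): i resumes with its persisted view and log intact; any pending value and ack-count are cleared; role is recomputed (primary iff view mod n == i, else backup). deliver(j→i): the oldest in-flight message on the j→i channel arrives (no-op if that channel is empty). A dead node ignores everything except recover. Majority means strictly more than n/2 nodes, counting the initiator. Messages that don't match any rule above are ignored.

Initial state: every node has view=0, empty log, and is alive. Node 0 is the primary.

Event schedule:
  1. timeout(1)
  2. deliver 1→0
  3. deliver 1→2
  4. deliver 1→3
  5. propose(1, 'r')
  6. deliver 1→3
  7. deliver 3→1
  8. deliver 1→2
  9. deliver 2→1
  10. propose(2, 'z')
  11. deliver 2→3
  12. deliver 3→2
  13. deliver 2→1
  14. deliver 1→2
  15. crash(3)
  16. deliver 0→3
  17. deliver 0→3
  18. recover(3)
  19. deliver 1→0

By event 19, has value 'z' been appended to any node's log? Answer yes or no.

e1 timeout(1): 1[prim,v=1,-]
e2 deliver 1→0: 0[back,v=1,-]
e3 deliver 1→2: 2[back,v=1,-]
e4 deliver 1→3: 3[back,v=1,-]
e5 propose(1,'r'): ·
e6 deliver 1→3: 3[back,v=1,r]
e7 deliver 3→1: ·
e8 deliver 1→2: 2[back,v=1,r]
e9 deliver 2→1: 1[prim,v=1,r]
e10 propose(2,'z'): ·
e11 deliver 2→3: ·
e12 deliver 3→2: ·
e13 deliver 2→1: ·
e14 deliver 1→2: ·
e15 crash(3): 3[✗back,v=1,r]
e16 deliver 0→3: ·
e17 deliver 0→3: ·
e18 recover(3): 3[back,v=1,r]
e19 deliver 1→0: 0[back,v=1,r]

no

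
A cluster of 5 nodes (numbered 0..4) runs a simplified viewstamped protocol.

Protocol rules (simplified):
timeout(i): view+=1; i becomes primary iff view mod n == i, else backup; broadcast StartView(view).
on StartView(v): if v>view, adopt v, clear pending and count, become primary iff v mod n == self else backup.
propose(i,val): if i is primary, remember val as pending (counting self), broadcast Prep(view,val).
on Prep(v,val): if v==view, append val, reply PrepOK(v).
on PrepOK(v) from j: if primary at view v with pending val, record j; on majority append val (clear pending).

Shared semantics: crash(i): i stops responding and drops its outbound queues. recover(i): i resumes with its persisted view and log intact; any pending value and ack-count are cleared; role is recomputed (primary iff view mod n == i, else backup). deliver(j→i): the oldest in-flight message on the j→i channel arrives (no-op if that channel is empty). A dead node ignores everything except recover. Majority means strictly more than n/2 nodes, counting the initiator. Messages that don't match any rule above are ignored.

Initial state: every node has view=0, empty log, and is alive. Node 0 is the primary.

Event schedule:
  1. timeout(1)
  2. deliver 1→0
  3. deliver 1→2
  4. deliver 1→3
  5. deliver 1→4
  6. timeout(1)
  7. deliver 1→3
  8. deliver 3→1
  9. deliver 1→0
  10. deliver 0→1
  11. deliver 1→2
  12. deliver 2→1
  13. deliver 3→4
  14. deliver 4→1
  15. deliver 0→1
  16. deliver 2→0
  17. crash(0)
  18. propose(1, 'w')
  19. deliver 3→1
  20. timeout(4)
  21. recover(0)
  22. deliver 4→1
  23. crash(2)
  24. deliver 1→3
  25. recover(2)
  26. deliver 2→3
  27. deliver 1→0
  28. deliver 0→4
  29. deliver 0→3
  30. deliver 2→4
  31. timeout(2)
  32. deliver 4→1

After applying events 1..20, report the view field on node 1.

2

step 1 timeout(1): 1={prim,v=1,log=-}
step 2 deliver 1→0: 0={back,v=1,log=-}
step 3 deliver 1→2: 2={back,v=1,log=-}
step 4 deliver 1→3: 3={back,v=1,log=-}
step 5 deliver 1→4: 4={back,v=1,log=-}
step 6 timeout(1): 1={back,v=2,log=-}
step 7 deliver 1→3: 3={back,v=2,log=-}
step 8 deliver 3→1: —
step 9 deliver 1→0: 0={back,v=2,log=-}
step 10 deliver 0→1: —
step 11 deliver 1→2: 2={prim,v=2,log=-}
step 12 deliver 2→1: —
step 13 deliver 3→4: —
step 14 deliver 4→1: —
step 15 deliver 0→1: —
step 16 deliver 2→0: —
step 17 crash(0): 0={✗back,v=2,log=-}
step 18 propose(1,'w'): —
step 19 deliver 3→1: —
step 20 timeout(4): 4={back,v=2,log=-}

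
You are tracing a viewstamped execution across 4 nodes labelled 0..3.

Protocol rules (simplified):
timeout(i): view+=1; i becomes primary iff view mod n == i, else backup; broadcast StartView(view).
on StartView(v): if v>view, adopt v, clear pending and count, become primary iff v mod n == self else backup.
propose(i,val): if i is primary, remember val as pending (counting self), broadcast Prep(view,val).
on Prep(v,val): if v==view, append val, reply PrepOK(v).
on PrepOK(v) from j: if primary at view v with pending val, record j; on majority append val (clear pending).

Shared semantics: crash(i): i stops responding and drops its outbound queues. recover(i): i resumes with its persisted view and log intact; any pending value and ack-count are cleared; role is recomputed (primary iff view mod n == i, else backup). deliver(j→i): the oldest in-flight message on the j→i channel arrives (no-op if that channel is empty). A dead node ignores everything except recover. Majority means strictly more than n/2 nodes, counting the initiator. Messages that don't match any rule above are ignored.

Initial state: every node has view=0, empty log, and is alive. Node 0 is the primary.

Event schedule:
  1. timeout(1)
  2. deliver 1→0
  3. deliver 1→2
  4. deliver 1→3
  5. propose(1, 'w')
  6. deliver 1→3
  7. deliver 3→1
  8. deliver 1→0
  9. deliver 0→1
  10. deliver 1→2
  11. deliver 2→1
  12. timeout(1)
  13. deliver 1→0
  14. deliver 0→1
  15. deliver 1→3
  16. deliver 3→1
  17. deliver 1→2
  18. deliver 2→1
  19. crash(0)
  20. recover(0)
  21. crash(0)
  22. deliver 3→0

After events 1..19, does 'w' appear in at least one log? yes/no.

step 1 timeout(1): 1={prim,v=1,log=-}
step 2 deliver 1→0: 0={back,v=1,log=-}
step 3 deliver 1→2: 2={back,v=1,log=-}
step 4 deliver 1→3: 3={back,v=1,log=-}
step 5 propose(1,'w'): —
step 6 deliver 1→3: 3={back,v=1,log=w}
step 7 deliver 3→1: —
step 8 deliver 1→0: 0={back,v=1,log=w}
step 9 deliver 0→1: 1={prim,v=1,log=w}
step 10 deliver 1→2: 2={back,v=1,log=w}
step 11 deliver 2→1: —
step 12 timeout(1): 1={back,v=2,log=w}
step 13 deliver 1→0: 0={back,v=2,log=w}
step 14 deliver 0→1: —
step 15 deliver 1→3: 3={back,v=2,log=w}
step 16 deliver 3→1: —
step 17 deliver 1→2: 2={prim,v=2,log=w}
step 18 deliver 2→1: —
step 19 crash(0): 0={✗back,v=2,log=w}

yes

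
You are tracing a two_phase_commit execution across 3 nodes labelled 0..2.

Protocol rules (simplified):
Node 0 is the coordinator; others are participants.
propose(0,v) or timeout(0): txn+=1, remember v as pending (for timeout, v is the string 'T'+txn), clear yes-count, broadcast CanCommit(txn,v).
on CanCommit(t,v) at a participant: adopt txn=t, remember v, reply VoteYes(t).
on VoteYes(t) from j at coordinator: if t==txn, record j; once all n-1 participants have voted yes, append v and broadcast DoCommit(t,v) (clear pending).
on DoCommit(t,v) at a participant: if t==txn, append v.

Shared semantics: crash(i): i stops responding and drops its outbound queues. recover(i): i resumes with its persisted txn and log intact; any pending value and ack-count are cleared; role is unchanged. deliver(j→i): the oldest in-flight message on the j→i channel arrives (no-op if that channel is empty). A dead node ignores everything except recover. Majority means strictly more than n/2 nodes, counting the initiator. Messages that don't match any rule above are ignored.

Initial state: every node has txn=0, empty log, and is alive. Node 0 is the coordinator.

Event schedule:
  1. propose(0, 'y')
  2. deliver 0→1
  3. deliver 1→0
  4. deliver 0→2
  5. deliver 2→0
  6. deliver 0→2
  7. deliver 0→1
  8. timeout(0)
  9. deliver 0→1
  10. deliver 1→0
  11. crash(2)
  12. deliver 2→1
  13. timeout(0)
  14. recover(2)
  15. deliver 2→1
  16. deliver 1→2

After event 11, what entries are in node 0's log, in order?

[1] propose(0,'y') → N0(coor t1 [-])
[2] deliver 0→1 → N1(part t1 [-])
[3] deliver 1→0 → ∅
[4] deliver 0→2 → N2(part t1 [-])
[5] deliver 2→0 → N0(coor t1 [y])
[6] deliver 0→2 → N2(part t1 [y])
[7] deliver 0→1 → N1(part t1 [y])
[8] timeout(0) → N0(coor t2 [y])
[9] deliver 0→1 → N1(part t2 [y])
[10] deliver 1→0 → ∅
[11] crash(2) → N2(✗part t1 [y])

y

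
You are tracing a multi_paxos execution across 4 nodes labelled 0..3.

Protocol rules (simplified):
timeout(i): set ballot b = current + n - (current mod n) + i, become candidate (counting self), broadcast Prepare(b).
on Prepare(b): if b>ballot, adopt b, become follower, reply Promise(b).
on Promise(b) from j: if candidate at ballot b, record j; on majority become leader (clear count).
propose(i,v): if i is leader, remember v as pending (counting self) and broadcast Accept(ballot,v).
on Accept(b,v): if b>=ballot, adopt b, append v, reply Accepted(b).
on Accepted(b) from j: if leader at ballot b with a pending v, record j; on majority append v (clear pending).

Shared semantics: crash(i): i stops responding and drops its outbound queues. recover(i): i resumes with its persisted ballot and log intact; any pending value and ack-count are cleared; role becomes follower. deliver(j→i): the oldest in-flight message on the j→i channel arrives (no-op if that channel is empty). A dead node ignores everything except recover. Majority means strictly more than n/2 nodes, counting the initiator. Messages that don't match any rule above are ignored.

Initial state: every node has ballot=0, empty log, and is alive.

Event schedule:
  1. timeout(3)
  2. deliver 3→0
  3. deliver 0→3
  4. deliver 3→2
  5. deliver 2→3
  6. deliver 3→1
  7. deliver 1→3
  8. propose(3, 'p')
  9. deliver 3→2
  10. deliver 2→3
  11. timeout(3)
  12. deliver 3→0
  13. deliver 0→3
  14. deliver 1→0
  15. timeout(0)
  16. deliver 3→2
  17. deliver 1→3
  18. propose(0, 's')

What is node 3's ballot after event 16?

e1 timeout(3): 3[cand,b=7,-]
e2 deliver 3→0: 0[foll,b=7,-]
e3 deliver 0→3: ·
e4 deliver 3→2: 2[foll,b=7,-]
e5 deliver 2→3: 3[lead,b=7,-]
e6 deliver 3→1: 1[foll,b=7,-]
e7 deliver 1→3: ·
e8 propose(3,'p'): ·
e9 deliver 3→2: 2[foll,b=7,p]
e10 deliver 2→3: ·
e11 timeout(3): 3[cand,b=11,-]
e12 deliver 3→0: 0[foll,b=7,p]
e13 deliver 0→3: ·
e14 deliver 1→0: ·
e15 timeout(0): 0[cand,b=8,p]
e16 deliver 3→2: 2[foll,b=11,p]

11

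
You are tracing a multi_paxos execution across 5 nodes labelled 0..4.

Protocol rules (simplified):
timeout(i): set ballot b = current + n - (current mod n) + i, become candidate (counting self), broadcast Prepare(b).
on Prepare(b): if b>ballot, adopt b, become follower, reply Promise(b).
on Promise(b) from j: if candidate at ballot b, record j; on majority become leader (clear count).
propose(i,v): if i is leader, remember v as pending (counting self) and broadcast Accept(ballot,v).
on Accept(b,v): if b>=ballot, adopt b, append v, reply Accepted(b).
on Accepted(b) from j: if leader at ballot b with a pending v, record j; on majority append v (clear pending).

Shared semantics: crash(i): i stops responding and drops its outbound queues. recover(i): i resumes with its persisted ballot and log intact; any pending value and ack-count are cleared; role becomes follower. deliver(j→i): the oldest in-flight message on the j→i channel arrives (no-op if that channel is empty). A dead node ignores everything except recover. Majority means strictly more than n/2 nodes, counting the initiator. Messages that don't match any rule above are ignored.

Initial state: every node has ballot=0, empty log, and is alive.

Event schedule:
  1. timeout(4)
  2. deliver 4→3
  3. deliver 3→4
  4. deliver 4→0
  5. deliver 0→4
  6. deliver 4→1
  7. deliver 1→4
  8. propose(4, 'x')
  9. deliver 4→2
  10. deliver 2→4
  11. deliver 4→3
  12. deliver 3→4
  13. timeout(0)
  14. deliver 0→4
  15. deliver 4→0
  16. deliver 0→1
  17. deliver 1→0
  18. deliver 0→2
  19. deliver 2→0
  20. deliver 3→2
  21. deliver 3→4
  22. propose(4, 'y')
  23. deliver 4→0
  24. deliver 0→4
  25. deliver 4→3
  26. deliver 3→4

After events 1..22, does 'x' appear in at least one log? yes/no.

[1] timeout(4) → N4(cand b9 [-])
[2] deliver 4→3 → N3(foll b9 [-])
[3] deliver 3→4 → ∅
[4] deliver 4→0 → N0(foll b9 [-])
[5] deliver 0→4 → N4(lead b9 [-])
[6] deliver 4→1 → N1(foll b9 [-])
[7] deliver 1→4 → ∅
[8] propose(4,'x') → ∅
[9] deliver 4→2 → N2(foll b9 [-])
[10] deliver 2→4 → ∅
[11] deliver 4→3 → N3(foll b9 [x])
[12] deliver 3→4 → ∅
[13] timeout(0) → N0(cand b10 [-])
[14] deliver 0→4 → N4(foll b10 [-])
[15] deliver 4→0 → ∅
[16] deliver 0→1 → N1(foll b10 [-])
[17] deliver 1→0 → ∅
[18] deliver 0→2 → N2(foll b10 [-])
[19] deliver 2→0 → N0(lead b10 [-])
[20] deliver 3→2 → ∅
[21] deliver 3→4 → ∅
[22] propose(4,'y') → ∅

yes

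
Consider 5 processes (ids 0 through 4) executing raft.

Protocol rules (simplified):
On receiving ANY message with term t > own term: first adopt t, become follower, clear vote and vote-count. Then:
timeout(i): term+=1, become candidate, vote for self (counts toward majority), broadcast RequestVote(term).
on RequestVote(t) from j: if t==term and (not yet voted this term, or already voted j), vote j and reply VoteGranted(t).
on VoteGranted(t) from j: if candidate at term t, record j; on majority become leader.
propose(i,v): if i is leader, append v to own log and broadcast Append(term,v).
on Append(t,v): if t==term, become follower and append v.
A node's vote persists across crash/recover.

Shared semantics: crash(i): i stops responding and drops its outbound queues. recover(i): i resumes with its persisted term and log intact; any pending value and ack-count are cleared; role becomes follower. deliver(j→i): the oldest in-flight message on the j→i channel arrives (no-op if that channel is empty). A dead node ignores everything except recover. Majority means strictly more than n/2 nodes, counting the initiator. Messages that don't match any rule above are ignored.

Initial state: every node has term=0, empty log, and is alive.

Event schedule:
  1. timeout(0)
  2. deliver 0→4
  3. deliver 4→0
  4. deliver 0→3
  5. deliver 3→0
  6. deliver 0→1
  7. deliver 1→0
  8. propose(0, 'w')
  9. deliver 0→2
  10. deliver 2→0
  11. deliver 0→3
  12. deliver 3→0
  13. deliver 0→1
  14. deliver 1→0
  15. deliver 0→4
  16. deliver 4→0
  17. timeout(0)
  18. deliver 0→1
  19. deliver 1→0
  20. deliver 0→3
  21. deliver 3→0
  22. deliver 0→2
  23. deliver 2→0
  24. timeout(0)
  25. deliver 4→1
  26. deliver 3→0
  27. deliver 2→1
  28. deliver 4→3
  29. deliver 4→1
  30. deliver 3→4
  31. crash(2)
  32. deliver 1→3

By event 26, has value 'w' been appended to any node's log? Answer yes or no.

yes

1. timeout(0):  <0:cand t1 ->
2. deliver 0→4:  <4:foll t1 ->
3. deliver 4→0:  nop
4. deliver 0→3:  <3:foll t1 ->
5. deliver 3→0:  <0:lead t1 ->
6. deliver 0→1:  <1:foll t1 ->
7. deliver 1→0:  nop
8. propose(0,'w'):  <0:lead t1 w>
9. deliver 0→2:  <2:foll t1 ->
10. deliver 2→0:  nop
11. deliver 0→3:  <3:foll t1 w>
12. deliver 3→0:  nop
13. deliver 0→1:  <1:foll t1 w>
14. deliver 1→0:  nop
15. deliver 0→4:  <4:foll t1 w>
16. deliver 4→0:  nop
17. timeout(0):  <0:cand t2 w>
18. deliver 0→1:  <1:foll t2 w>
19. deliver 1→0:  nop
20. deliver 0→3:  <3:foll t2 w>
21. deliver 3→0:  <0:lead t2 w>
22. deliver 0→2:  <2:foll t1 w>
23. deliver 2→0:  nop
24. timeout(0):  <0:cand t3 w>
25. deliver 4→1:  nop
26. deliver 3→0:  nop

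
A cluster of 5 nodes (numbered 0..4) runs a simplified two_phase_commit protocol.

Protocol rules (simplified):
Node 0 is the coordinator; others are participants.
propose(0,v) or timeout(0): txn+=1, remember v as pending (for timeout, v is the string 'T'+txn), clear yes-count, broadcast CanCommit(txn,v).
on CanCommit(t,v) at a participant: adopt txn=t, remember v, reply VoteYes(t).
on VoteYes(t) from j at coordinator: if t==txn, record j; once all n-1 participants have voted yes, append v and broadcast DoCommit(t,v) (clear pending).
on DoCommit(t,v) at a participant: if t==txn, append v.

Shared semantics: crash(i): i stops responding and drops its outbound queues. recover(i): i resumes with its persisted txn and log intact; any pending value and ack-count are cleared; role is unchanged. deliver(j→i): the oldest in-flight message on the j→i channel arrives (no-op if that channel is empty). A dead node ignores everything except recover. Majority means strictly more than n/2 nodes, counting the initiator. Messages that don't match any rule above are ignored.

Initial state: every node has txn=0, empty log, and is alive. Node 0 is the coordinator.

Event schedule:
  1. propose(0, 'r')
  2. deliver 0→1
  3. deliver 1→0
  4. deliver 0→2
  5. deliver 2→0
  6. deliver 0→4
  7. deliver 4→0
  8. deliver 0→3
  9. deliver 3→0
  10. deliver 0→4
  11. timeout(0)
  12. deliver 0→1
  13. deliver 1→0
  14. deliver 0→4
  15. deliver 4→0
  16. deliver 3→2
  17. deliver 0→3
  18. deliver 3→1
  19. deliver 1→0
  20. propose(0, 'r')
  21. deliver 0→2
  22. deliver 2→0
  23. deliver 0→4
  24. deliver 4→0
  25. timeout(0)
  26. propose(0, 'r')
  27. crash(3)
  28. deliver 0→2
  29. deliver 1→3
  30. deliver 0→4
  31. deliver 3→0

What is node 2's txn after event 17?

1

step 1 propose(0,'r'): 0={coor,t=1,log=-}
step 2 deliver 0→1: 1={part,t=1,log=-}
step 3 deliver 1→0: —
step 4 deliver 0→2: 2={part,t=1,log=-}
step 5 deliver 2→0: —
step 6 deliver 0→4: 4={part,t=1,log=-}
step 7 deliver 4→0: —
step 8 deliver 0→3: 3={part,t=1,log=-}
step 9 deliver 3→0: 0={coor,t=1,log=r}
step 10 deliver 0→4: 4={part,t=1,log=r}
step 11 timeout(0): 0={coor,t=2,log=r}
step 12 deliver 0→1: 1={part,t=1,log=r}
step 13 deliver 1→0: —
step 14 deliver 0→4: 4={part,t=2,log=r}
step 15 deliver 4→0: —
step 16 deliver 3→2: —
step 17 deliver 0→3: 3={part,t=1,log=r}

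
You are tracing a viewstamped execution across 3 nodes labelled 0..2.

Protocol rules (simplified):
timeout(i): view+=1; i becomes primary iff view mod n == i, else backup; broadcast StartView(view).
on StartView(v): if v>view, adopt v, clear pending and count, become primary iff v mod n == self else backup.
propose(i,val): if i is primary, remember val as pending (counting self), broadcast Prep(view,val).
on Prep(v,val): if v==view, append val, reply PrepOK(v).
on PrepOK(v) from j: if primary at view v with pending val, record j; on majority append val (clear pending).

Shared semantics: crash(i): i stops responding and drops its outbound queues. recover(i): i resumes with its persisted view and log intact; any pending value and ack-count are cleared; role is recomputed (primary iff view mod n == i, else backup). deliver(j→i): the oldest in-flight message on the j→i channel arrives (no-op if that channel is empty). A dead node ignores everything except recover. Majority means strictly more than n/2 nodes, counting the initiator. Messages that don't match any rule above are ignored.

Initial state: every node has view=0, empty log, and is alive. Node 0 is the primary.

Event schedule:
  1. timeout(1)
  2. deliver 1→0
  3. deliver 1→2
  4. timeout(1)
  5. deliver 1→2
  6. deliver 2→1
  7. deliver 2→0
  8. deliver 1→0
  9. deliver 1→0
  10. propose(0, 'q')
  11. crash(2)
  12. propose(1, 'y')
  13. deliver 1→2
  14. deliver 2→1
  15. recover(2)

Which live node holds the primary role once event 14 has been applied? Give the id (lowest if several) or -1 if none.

-1

e1 timeout(1): 1[prim,v=1,-]
e2 deliver 1→0: 0[back,v=1,-]
e3 deliver 1→2: 2[back,v=1,-]
e4 timeout(1): 1[back,v=2,-]
e5 deliver 1→2: 2[prim,v=2,-]
e6 deliver 2→1: ·
e7 deliver 2→0: ·
e8 deliver 1→0: 0[back,v=2,-]
e9 deliver 1→0: ·
e10 propose(0,'q'): ·
e11 crash(2): 2[✗prim,v=2,-]
e12 propose(1,'y'): ·
e13 deliver 1→2: ·
e14 deliver 2→1: ·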